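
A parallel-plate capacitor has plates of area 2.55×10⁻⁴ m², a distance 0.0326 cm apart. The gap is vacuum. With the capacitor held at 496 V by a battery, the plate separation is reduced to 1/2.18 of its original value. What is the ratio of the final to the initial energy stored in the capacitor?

Battery connected ⇒ V is held fixed.
C₂ = 2.18 C₁ and U = ½CV², so U₂/U₁ = C₂/C₁ = 2.18.

2.18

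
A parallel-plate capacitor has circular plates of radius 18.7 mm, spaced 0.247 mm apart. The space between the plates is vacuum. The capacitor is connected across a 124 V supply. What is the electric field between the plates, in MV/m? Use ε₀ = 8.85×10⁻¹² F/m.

E = V/d = 124 / 2.47×10⁻⁴ = 5.02×10⁵ V/m.

E ≈ 0.502 MV/m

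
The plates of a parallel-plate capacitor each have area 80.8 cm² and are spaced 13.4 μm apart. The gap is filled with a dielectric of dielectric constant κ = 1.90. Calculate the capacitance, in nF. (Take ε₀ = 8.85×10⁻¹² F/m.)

A = 80.8 cm² = 8.08×10⁻³ m².
C = κε₀A/d = 1.90 × 8.85×10⁻¹² × 8.08×10⁻³ / 1.34×10⁻⁵ = 1.01×10⁻⁸ F.

C ≈ 10.1 nF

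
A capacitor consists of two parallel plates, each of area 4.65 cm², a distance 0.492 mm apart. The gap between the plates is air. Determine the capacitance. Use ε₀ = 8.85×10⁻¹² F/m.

8.36 pF

A = 4.65 cm² = 4.65×10⁻⁴ m².
C = ε₀A/d = 8.85×10⁻¹² × 4.65×10⁻⁴ / 4.92×10⁻⁴ = 8.36×10⁻¹² F.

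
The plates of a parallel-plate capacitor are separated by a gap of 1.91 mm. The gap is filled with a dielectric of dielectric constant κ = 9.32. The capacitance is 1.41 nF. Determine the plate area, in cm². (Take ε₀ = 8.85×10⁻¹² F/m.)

A ≈ 327 cm²

A = Cd/(κε₀) = 1.41×10⁻⁹ × 1.91×10⁻³ / (9.32 × 8.85×10⁻¹²) = 3.27×10⁻² m².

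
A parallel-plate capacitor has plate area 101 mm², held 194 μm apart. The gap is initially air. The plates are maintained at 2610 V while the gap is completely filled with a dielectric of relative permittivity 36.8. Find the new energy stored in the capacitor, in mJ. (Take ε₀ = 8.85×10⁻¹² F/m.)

U ≈ 0.578 mJ

A = 101 mm² = 1.01×10⁻⁴ m².
Initially C₁ = ε₀A/d = 8.85×10⁻¹² × 1.01×10⁻⁴ / 1.94×10⁻⁴ = 4.61×10⁻¹² F.
U₁ = 1.57×10⁻⁵ J.
Battery connected ⇒ V is held fixed. C₂ = 36.8 C₁ and U = ½CV², so U₂/U₁ = C₂/C₁ = 36.8.
U₂ = 36.8 × 1.57×10⁻⁵ = 5.78×10⁻⁴ J.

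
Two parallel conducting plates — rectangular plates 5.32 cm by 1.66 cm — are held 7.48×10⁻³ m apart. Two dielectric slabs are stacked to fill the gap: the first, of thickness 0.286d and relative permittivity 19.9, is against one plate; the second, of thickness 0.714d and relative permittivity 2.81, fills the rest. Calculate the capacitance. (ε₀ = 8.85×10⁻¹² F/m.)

C ≈ 3.89 pF

A = 5.32 × 1.66 cm² = 8.83×10⁻⁴ m².
Stacked slabs ⇒ two capacitors in series, each with the full plate area.
C₁ = κ₁ε₀A/d₁ = 19.9 × 8.85×10⁻¹² × 8.83×10⁻⁴ / 2.14×10⁻³ = 7.27×10⁻¹¹ F.
C₂ = κ₂ε₀A/d₂ = 2.81 × 8.85×10⁻¹² × 8.83×10⁻⁴ / 5.34×10⁻³ = 4.11×10⁻¹² F.
C = (1/C₁ + 1/C₂)⁻¹ = 3.89×10⁻¹² F.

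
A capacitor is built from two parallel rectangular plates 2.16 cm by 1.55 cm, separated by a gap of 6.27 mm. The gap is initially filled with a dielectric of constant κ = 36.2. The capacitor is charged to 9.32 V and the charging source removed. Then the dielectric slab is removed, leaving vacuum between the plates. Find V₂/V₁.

V₂/V₁ ≈ 36.2

Isolated ⇒ Q is held fixed.
C₂ = 0.0276 C₁ and V = Q/C, so V₂/V₁ = C₁/C₂ = 36.2.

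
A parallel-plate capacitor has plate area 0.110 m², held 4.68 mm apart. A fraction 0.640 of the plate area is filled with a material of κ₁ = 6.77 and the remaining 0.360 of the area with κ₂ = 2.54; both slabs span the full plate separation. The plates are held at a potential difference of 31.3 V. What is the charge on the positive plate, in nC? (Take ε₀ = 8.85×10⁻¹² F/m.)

Side-by-side slabs ⇒ two capacitors in parallel, each spanning the full gap.
C₁ = κ₁ε₀A₁/d = 6.77 × 8.85×10⁻¹² × 7.04×10⁻² / 4.68×10⁻³ = 9.01×10⁻¹⁰ F.
C₂ = κ₂ε₀A₂/d = 2.54 × 8.85×10⁻¹² × 3.96×10⁻² / 4.68×10⁻³ = 1.90×10⁻¹⁰ F.
C = C₁ + C₂ = 1.09×10⁻⁹ F.
Q = CV = 1.09×10⁻⁹ × 31.3 = 3.42×10⁻⁸ C.

34.2 nC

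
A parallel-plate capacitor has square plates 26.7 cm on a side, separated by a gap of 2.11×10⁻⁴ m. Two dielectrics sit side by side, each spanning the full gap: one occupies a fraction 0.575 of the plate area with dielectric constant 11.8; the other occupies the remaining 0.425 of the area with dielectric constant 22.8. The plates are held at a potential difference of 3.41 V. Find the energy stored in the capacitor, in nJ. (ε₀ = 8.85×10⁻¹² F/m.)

A = (26.7 cm)² = 7.13×10⁻² m².
Side-by-side slabs ⇒ two capacitors in parallel, each spanning the full gap.
C₁ = κ₁ε₀A₁/d = 11.8 × 8.85×10⁻¹² × 4.10×10⁻² / 2.11×10⁻⁴ = 2.03×10⁻⁸ F.
C₂ = κ₂ε₀A₂/d = 22.8 × 8.85×10⁻¹² × 3.03×10⁻² / 2.11×10⁻⁴ = 2.90×10⁻⁸ F.
C = C₁ + C₂ = 4.93×10⁻⁸ F.
U = ½CV² = ½ × 4.93×10⁻⁸ × (3.41)² = 2.86×10⁻⁷ J.

U ≈ 286 nJ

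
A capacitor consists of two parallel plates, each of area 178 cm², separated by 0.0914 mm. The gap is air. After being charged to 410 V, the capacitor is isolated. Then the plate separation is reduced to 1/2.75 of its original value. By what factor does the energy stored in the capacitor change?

Isolated ⇒ Q is held fixed.
C₂ = 2.75 C₁ and U = Q²/(2C), so U₂/U₁ = C₁/C₂ = 0.364.

U₂/U₁ ≈ 0.364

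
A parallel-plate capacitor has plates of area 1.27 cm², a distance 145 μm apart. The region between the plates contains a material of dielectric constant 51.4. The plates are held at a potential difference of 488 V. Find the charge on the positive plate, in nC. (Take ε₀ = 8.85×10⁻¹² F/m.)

A = 1.27 cm² = 1.27×10⁻⁴ m².
C = κε₀A/d = 51.4 × 8.85×10⁻¹² × 1.27×10⁻⁴ / 1.45×10⁻⁴ = 3.98×10⁻¹⁰ F.
Q = CV = 3.98×10⁻¹⁰ × 488 = 1.94×10⁻⁷ C.

Q ≈ 194 nC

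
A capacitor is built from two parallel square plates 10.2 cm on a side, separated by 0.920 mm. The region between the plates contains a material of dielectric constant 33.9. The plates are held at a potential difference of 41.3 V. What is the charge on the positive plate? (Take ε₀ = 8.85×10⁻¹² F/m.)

Q ≈ 140 nC

A = (10.2 cm)² = 1.04×10⁻² m².
C = κε₀A/d = 33.9 × 8.85×10⁻¹² × 1.04×10⁻² / 9.20×10⁻⁴ = 3.39×10⁻⁹ F.
Q = CV = 3.39×10⁻⁹ × 41.3 = 1.40×10⁻⁷ C.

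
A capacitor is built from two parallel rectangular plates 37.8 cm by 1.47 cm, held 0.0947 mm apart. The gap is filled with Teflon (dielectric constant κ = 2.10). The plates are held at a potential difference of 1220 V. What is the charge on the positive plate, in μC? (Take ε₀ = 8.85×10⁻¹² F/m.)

A = 37.8 × 1.47 cm² = 5.56×10⁻³ m².
C = κε₀A/d = 2.10 × 8.85×10⁻¹² × 5.56×10⁻³ / 9.47×10⁻⁵ = 1.09×10⁻⁹ F.
Q = CV = 1.09×10⁻⁹ × 1220 = 1.33×10⁻⁶ C.

1.33 μC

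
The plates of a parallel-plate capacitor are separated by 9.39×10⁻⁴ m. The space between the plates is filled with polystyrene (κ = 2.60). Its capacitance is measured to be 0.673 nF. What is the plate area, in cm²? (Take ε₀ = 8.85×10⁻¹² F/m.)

A = Cd/(κε₀) = 6.73×10⁻¹⁰ × 9.39×10⁻⁴ / (2.60 × 8.85×10⁻¹²) = 2.75×10⁻² m².

A ≈ 275 cm²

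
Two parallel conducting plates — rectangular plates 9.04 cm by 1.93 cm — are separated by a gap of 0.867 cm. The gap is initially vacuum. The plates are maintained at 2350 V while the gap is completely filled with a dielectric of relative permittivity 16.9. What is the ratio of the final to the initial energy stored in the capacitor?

Battery connected ⇒ V is held fixed.
C₂ = 16.9 C₁ and U = ½CV², so U₂/U₁ = C₂/C₁ = 16.9.

16.9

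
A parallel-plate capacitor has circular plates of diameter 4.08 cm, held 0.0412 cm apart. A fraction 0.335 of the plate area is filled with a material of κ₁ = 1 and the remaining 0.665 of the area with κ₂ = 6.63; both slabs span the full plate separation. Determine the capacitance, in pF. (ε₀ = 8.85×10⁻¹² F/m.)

A = π(4.08/2 cm)² = 1.31×10⁻³ m².
Side-by-side slabs ⇒ two capacitors in parallel, each spanning the full gap.
C₁ = κ₁ε₀A₁/d = 1.00 × 8.85×10⁻¹² × 4.38×10⁻⁴ / 4.12×10⁻⁴ = 9.41×10⁻¹² F.
C₂ = κ₂ε₀A₂/d = 6.63 × 8.85×10⁻¹² × 8.69×10⁻⁴ / 4.12×10⁻⁴ = 1.24×10⁻¹⁰ F.
C = C₁ + C₂ = 1.33×10⁻¹⁰ F.

133 pF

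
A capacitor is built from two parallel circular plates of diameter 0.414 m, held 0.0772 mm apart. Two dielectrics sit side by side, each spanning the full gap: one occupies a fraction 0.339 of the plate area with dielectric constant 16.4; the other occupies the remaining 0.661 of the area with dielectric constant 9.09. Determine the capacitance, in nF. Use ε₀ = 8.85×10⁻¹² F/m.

179 nF

A = π(0.414/2 m)² = 0.135 m².
Side-by-side slabs ⇒ two capacitors in parallel, each spanning the full gap.
C₁ = κ₁ε₀A₁/d = 16.4 × 8.85×10⁻¹² × 4.56×10⁻² / 7.72×10⁻⁵ = 8.58×10⁻⁸ F.
C₂ = κ₂ε₀A₂/d = 9.09 × 8.85×10⁻¹² × 8.90×10⁻² / 7.72×10⁻⁵ = 9.27×10⁻⁸ F.
C = C₁ + C₂ = 1.79×10⁻⁷ F.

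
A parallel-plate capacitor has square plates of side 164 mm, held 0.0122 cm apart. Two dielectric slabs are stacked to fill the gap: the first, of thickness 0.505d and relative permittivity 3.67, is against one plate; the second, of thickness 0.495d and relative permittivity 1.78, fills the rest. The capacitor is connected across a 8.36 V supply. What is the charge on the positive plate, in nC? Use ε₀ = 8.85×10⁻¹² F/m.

Q ≈ 39.2 nC

A = (164 mm)² = 2.69×10⁻² m².
Stacked slabs ⇒ two capacitors in series, each with the full plate area.
C₁ = κ₁ε₀A/d₁ = 3.67 × 8.85×10⁻¹² × 2.69×10⁻² / 6.16×10⁻⁵ = 1.42×10⁻⁸ F.
C₂ = κ₂ε₀A/d₂ = 1.78 × 8.85×10⁻¹² × 2.69×10⁻² / 6.04×10⁻⁵ = 7.02×10⁻⁹ F.
C = (1/C₁ + 1/C₂)⁻¹ = 4.69×10⁻⁹ F.
Q = CV = 4.69×10⁻⁹ × 8.36 = 3.92×10⁻⁸ C.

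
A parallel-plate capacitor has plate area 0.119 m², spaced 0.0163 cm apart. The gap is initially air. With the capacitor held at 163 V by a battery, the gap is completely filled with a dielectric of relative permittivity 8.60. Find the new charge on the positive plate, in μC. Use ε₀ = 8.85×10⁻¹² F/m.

9.06 μC

Initially C₁ = ε₀A/d = 8.85×10⁻¹² × 0.119 / 1.63×10⁻⁴ = 6.46×10⁻⁹ F.
Q₁ = 1.05×10⁻⁶ C.
Battery connected ⇒ V is held fixed. C₂ = 8.60 C₁ and Q = CV, so Q₂/Q₁ = C₂/C₁ = 8.60.
Q₂ = 8.60 × 1.05×10⁻⁶ = 9.06×10⁻⁶ C.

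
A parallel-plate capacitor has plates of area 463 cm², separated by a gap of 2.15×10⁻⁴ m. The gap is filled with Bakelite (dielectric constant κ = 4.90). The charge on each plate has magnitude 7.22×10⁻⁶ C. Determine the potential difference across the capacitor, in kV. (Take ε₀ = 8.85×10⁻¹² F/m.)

0.773 kV

A = 463 cm² = 4.63×10⁻² m².
C = κε₀A/d = 4.90 × 8.85×10⁻¹² × 4.63×10⁻² / 2.15×10⁻⁴ = 9.34×10⁻⁹ F.
V = Q/C = 7.22×10⁻⁶ / 9.34×10⁻⁹ = 7.73×10² V.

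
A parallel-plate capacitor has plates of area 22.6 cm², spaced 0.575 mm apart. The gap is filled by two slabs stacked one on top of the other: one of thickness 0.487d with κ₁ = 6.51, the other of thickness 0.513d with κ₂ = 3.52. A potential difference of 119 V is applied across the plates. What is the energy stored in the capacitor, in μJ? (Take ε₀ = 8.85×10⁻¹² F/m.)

A = 22.6 cm² = 2.26×10⁻³ m².
Stacked slabs ⇒ two capacitors in series, each with the full plate area.
C₁ = κ₁ε₀A/d₁ = 6.51 × 8.85×10⁻¹² × 2.26×10⁻³ / 2.80×10⁻⁴ = 4.65×10⁻¹⁰ F.
C₂ = κ₂ε₀A/d₂ = 3.52 × 8.85×10⁻¹² × 2.26×10⁻³ / 2.95×10⁻⁴ = 2.39×10⁻¹⁰ F.
C = (1/C₁ + 1/C₂)⁻¹ = 1.58×10⁻¹⁰ F.
U = ½CV² = ½ × 1.58×10⁻¹⁰ × (119)² = 1.12×10⁻⁶ J.

1.12 μJ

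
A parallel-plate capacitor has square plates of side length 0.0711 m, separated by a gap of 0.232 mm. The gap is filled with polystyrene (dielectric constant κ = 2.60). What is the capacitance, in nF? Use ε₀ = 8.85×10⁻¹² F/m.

A = (0.0711 m)² = 5.06×10⁻³ m².
C = κε₀A/d = 2.60 × 8.85×10⁻¹² × 5.06×10⁻³ / 2.32×10⁻⁴ = 5.01×10⁻¹⁰ F.

0.501 nF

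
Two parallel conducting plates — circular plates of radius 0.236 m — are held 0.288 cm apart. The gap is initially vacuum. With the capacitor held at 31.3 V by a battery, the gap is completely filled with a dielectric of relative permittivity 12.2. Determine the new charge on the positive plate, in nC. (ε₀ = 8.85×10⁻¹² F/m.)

A = π(0.236 m)² = 0.175 m².
Initially C₁ = ε₀A/d = 8.85×10⁻¹² × 0.175 / 2.88×10⁻³ = 5.38×10⁻¹⁰ F.
Q₁ = 1.68×10⁻⁸ C.
Battery connected ⇒ V is held fixed. C₂ = 12.2 C₁ and Q = CV, so Q₂/Q₁ = C₂/C₁ = 12.2.
Q₂ = 12.2 × 1.68×10⁻⁸ = 2.05×10⁻⁷ C.

Q ≈ 205 nC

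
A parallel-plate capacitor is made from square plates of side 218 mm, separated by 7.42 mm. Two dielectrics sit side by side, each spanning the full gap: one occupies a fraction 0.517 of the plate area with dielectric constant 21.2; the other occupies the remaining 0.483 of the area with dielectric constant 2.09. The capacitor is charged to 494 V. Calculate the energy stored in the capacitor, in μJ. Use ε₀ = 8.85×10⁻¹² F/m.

U ≈ 82.8 μJ

A = (218 mm)² = 4.75×10⁻² m².
Side-by-side slabs ⇒ two capacitors in parallel, each spanning the full gap.
C₁ = κ₁ε₀A₁/d = 21.2 × 8.85×10⁻¹² × 2.46×10⁻² / 7.42×10⁻³ = 6.21×10⁻¹⁰ F.
C₂ = κ₂ε₀A₂/d = 2.09 × 8.85×10⁻¹² × 2.30×10⁻² / 7.42×10⁻³ = 5.72×10⁻¹¹ F.
C = C₁ + C₂ = 6.78×10⁻¹⁰ F.
U = ½CV² = ½ × 6.78×10⁻¹⁰ × (494)² = 8.28×10⁻⁵ J.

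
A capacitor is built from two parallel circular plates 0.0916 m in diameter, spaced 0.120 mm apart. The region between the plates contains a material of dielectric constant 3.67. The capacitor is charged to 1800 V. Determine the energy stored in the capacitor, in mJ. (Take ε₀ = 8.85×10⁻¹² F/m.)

A = π(0.0916/2 m)² = 6.59×10⁻³ m².
C = κε₀A/d = 3.67 × 8.85×10⁻¹² × 6.59×10⁻³ / 1.20×10⁻⁴ = 1.78×10⁻⁹ F.
U = ½CV² = ½ × 1.78×10⁻⁹ × (1800)² = 2.89×10⁻³ J.

2.89 mJ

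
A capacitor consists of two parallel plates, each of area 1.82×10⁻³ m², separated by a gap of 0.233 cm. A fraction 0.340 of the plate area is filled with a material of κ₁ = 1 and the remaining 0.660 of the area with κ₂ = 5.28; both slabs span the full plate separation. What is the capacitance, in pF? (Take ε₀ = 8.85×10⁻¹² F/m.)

26.4 pF

Side-by-side slabs ⇒ two capacitors in parallel, each spanning the full gap.
C₁ = κ₁ε₀A₁/d = 1.00 × 8.85×10⁻¹² × 6.19×10⁻⁴ / 2.33×10⁻³ = 2.35×10⁻¹² F.
C₂ = κ₂ε₀A₂/d = 5.28 × 8.85×10⁻¹² × 1.20×10⁻³ / 2.33×10⁻³ = 2.41×10⁻¹¹ F.
C = C₁ + C₂ = 2.64×10⁻¹¹ F.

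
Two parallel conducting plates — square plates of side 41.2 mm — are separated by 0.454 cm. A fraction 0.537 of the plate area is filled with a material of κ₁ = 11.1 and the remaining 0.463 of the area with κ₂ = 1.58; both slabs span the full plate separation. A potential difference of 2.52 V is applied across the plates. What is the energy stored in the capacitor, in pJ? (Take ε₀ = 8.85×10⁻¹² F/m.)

A = (41.2 mm)² = 1.70×10⁻³ m².
Side-by-side slabs ⇒ two capacitors in parallel, each spanning the full gap.
C₁ = κ₁ε₀A₁/d = 11.1 × 8.85×10⁻¹² × 9.12×10⁻⁴ / 4.54×10⁻³ = 1.97×10⁻¹¹ F.
C₂ = κ₂ε₀A₂/d = 1.58 × 8.85×10⁻¹² × 7.86×10⁻⁴ / 4.54×10⁻³ = 2.42×10⁻¹² F.
C = C₁ + C₂ = 2.21×10⁻¹¹ F.
U = ½CV² = ½ × 2.21×10⁻¹¹ × (2.52)² = 7.03×10⁻¹¹ J.

U ≈ 70.3 pJ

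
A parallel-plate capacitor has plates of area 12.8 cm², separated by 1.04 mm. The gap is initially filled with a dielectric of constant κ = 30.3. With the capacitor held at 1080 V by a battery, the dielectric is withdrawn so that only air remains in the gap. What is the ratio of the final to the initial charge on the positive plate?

Q₂/Q₁ ≈ 0.0330

Battery connected ⇒ V is held fixed.
C₂ = 0.0330 C₁ and Q = CV, so Q₂/Q₁ = C₂/C₁ = 0.0330.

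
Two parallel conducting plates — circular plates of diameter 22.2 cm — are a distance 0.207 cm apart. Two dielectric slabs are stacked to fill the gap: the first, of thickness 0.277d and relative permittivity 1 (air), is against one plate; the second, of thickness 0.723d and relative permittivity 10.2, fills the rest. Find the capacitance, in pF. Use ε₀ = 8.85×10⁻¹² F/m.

476 pF

A = π(22.2/2 cm)² = 3.87×10⁻² m².
Stacked slabs ⇒ two capacitors in series, each with the full plate area.
C₁ = κ₁ε₀A/d₁ = 1.00 × 8.85×10⁻¹² × 3.87×10⁻² / 5.73×10⁻⁴ = 5.97×10⁻¹⁰ F.
C₂ = κ₂ε₀A/d₂ = 10.2 × 8.85×10⁻¹² × 3.87×10⁻² / 1.50×10⁻³ = 2.33×10⁻⁹ F.
C = (1/C₁ + 1/C₂)⁻¹ = 4.76×10⁻¹⁰ F.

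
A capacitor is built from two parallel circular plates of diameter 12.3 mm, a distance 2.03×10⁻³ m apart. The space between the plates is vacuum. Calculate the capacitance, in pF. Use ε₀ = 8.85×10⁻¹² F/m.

A = π(12.3/2 mm)² = 1.19×10⁻⁴ m².
C = ε₀A/d = 8.85×10⁻¹² × 1.19×10⁻⁴ / 2.03×10⁻³ = 5.18×10⁻¹³ F.

0.518 pF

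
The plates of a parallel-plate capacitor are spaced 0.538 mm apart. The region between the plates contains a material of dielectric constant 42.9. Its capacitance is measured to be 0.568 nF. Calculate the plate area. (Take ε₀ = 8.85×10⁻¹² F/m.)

A = Cd/(κε₀) = 5.68×10⁻¹⁰ × 5.38×10⁻⁴ / (42.9 × 8.85×10⁻¹²) = 8.05×10⁻⁴ m².

8.05 cm²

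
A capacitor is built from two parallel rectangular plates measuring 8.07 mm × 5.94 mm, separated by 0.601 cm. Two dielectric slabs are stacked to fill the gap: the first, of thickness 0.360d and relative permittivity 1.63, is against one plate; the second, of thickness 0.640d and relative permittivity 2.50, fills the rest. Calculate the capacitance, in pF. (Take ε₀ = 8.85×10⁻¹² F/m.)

A = 8.07 × 5.94 mm² = 4.79×10⁻⁵ m².
Stacked slabs ⇒ two capacitors in series, each with the full plate area.
C₁ = κ₁ε₀A/d₁ = 1.63 × 8.85×10⁻¹² × 4.79×10⁻⁵ / 2.16×10⁻³ = 3.20×10⁻¹³ F.
C₂ = κ₂ε₀A/d₂ = 2.50 × 8.85×10⁻¹² × 4.79×10⁻⁵ / 3.85×10⁻³ = 2.76×10⁻¹³ F.
C = (1/C₁ + 1/C₂)⁻¹ = 1.48×10⁻¹³ F.

0.148 pF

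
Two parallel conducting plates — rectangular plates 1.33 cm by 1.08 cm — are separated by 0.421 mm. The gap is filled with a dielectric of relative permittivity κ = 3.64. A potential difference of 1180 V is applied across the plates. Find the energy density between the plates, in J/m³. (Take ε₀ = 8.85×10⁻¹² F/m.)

E = V/d = 1180 / 4.21×10⁻⁴ = 2.80×10⁶ V/m.
u = ½κε₀E² = ½ × 3.64 × 8.85×10⁻¹² × (2.80×10⁶)² = 1.27×10² J/m³.

u ≈ 127 J/m³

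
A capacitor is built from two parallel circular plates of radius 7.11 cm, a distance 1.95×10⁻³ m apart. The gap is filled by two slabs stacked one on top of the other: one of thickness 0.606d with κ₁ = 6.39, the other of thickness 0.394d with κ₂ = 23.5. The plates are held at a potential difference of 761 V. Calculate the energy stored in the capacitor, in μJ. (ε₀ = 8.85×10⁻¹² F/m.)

A = π(7.11 cm)² = 1.59×10⁻² m².
Stacked slabs ⇒ two capacitors in series, each with the full plate area.
C₁ = κ₁ε₀A/d₁ = 6.39 × 8.85×10⁻¹² × 1.59×10⁻² / 1.18×10⁻³ = 7.60×10⁻¹⁰ F.
C₂ = κ₂ε₀A/d₂ = 23.5 × 8.85×10⁻¹² × 1.59×10⁻² / 7.68×10⁻⁴ = 4.30×10⁻⁹ F.
C = (1/C₁ + 1/C₂)⁻¹ = 6.46×10⁻¹⁰ F.
U = ½CV² = ½ × 6.46×10⁻¹⁰ × (761)² = 1.87×10⁻⁴ J.

187 μJ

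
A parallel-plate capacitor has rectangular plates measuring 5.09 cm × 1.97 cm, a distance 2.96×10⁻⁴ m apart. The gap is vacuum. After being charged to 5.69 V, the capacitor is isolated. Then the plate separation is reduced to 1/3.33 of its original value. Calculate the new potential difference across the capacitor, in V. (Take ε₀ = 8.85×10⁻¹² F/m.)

A = 5.09 × 1.97 cm² = 1.00×10⁻³ m².
Initially C₁ = ε₀A/d = 8.85×10⁻¹² × 1.00×10⁻³ / 2.96×10⁻⁴ = 3.00×10⁻¹¹ F.
V₁ = 5.69 V.
Isolated ⇒ Q is held fixed. C₂ = 3.33 C₁ and V = Q/C, so V₂/V₁ = C₁/C₂ = 0.300.
V₂ = 0.300 × 5.69 = 1.71 V.

V ≈ 1.71 V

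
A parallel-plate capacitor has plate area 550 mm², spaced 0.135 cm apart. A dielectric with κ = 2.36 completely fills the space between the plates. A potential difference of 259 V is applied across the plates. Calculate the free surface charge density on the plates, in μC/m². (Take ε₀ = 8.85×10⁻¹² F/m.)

A = 550 mm² = 5.50×10⁻⁴ m².
C = κε₀A/d = 2.36 × 8.85×10⁻¹² × 5.50×10⁻⁴ / 1.35×10⁻³ = 8.51×10⁻¹² F.
σ = Q/A = CV/A = 8.51×10⁻¹² × 259 / 5.50×10⁻⁴ = 4.01×10⁻⁶ C/m².

σ ≈ 4.01 μC/m²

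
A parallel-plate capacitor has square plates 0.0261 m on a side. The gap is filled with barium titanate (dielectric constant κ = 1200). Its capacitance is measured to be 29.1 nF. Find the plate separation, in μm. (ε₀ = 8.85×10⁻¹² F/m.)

d ≈ 249 μm

A = (0.0261 m)² = 6.81×10⁻⁴ m².
d = κε₀A/C = 1200 × 8.85×10⁻¹² × 6.81×10⁻⁴ / 2.91×10⁻⁸ = 2.49×10⁻⁴ m.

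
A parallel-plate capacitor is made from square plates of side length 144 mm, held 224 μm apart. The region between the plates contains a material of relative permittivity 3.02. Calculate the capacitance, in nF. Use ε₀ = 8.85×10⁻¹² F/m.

A = (144 mm)² = 2.07×10⁻² m².
C = κε₀A/d = 3.02 × 8.85×10⁻¹² × 2.07×10⁻² / 2.24×10⁻⁴ = 2.47×10⁻⁹ F.

C ≈ 2.47 nF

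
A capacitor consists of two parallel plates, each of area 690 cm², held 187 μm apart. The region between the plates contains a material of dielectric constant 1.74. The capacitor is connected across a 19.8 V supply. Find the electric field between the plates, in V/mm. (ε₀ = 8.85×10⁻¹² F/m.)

E ≈ 106 V/mm

E = V/d = 19.8 / 1.87×10⁻⁴ = 1.06×10⁵ V/m.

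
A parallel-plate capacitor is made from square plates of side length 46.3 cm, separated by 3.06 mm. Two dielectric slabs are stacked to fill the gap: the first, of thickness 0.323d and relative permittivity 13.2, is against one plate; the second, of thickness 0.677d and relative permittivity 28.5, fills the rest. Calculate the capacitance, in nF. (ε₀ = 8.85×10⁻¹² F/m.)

A = (46.3 cm)² = 0.214 m².
Stacked slabs ⇒ two capacitors in series, each with the full plate area.
C₁ = κ₁ε₀A/d₁ = 13.2 × 8.85×10⁻¹² × 0.214 / 9.88×10⁻⁴ = 2.53×10⁻⁸ F.
C₂ = κ₂ε₀A/d₂ = 28.5 × 8.85×10⁻¹² × 0.214 / 2.07×10⁻³ = 2.61×10⁻⁸ F.
C = (1/C₁ + 1/C₂)⁻¹ = 1.29×10⁻⁸ F.

C ≈ 12.9 nF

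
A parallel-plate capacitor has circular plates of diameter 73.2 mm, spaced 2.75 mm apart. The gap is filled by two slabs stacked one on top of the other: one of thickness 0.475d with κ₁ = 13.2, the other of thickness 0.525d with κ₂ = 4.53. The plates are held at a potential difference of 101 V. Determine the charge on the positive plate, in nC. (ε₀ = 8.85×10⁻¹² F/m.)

A = π(73.2/2 mm)² = 4.21×10⁻³ m².
Stacked slabs ⇒ two capacitors in series, each with the full plate area.
C₁ = κ₁ε₀A/d₁ = 13.2 × 8.85×10⁻¹² × 4.21×10⁻³ / 1.31×10⁻³ = 3.76×10⁻¹⁰ F.
C₂ = κ₂ε₀A/d₂ = 4.53 × 8.85×10⁻¹² × 4.21×10⁻³ / 1.44×10⁻³ = 1.17×10⁻¹⁰ F.
C = (1/C₁ + 1/C₂)⁻¹ = 8.92×10⁻¹¹ F.
Q = CV = 8.92×10⁻¹¹ × 101 = 9.01×10⁻⁹ C.

Q ≈ 9.01 nC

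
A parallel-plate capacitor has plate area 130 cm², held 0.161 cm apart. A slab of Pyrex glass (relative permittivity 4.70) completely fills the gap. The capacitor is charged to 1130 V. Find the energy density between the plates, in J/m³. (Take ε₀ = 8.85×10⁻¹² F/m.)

E = V/d = 1130 / 1.61×10⁻³ = 7.02×10⁵ V/m.
u = ½κε₀E² = ½ × 4.70 × 8.85×10⁻¹² × (7.02×10⁵)² = 10.2 J/m³.

10.2 J/m³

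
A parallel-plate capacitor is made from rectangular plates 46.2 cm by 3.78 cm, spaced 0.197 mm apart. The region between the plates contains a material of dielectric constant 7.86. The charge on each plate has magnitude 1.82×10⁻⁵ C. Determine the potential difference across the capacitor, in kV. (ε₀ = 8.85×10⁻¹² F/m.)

A = 46.2 × 3.78 cm² = 1.75×10⁻² m².
C = κε₀A/d = 7.86 × 8.85×10⁻¹² × 1.75×10⁻² / 1.97×10⁻⁴ = 6.17×10⁻⁹ F.
V = Q/C = 1.82×10⁻⁵ / 6.17×10⁻⁹ = 2.95×10³ V.

2.95 kV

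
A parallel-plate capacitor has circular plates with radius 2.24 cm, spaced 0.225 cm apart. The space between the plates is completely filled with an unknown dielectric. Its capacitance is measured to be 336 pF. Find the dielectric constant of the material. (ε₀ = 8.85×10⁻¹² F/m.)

54.2

A = π(2.24 cm)² = 1.58×10⁻³ m².
κ = Cd/(ε₀A) = 3.36×10⁻¹⁰ × 2.25×10⁻³ / (8.85×10⁻¹² × 1.58×10⁻³) = 54.2.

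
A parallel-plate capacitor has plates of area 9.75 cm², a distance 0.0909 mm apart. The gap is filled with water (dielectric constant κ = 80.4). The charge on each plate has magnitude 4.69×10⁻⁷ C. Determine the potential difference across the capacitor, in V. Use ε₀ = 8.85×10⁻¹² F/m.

A = 9.75 cm² = 9.75×10⁻⁴ m².
C = κε₀A/d = 80.4 × 8.85×10⁻¹² × 9.75×10⁻⁴ / 9.09×10⁻⁵ = 7.63×10⁻⁹ F.
V = Q/C = 4.69×10⁻⁷ / 7.63×10⁻⁹ = 61.5 V.

61.5 V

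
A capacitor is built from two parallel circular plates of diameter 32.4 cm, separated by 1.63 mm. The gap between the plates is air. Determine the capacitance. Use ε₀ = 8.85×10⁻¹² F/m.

A = π(32.4/2 cm)² = 8.24×10⁻² m².
C = ε₀A/d = 8.85×10⁻¹² × 8.24×10⁻² / 1.63×10⁻³ = 4.48×10⁻¹⁰ F.

448 pF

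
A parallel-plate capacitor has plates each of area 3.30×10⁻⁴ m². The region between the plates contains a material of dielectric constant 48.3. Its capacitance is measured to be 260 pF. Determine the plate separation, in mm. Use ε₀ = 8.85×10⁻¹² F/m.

d = κε₀A/C = 48.3 × 8.85×10⁻¹² × 3.30×10⁻⁴ / 2.60×10⁻¹⁰ = 5.43×10⁻⁴ m.

0.543 mm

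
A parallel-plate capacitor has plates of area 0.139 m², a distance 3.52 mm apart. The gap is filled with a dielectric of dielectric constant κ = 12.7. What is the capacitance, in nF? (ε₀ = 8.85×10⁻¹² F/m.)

C ≈ 4.44 nF

C = κε₀A/d = 12.7 × 8.85×10⁻¹² × 0.139 / 3.52×10⁻³ = 4.44×10⁻⁹ F.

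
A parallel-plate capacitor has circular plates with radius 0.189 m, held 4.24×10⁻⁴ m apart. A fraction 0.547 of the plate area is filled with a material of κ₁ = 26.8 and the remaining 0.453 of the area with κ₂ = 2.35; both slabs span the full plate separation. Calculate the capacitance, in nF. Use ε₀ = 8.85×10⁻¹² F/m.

A = π(0.189 m)² = 0.112 m².
Side-by-side slabs ⇒ two capacitors in parallel, each spanning the full gap.
C₁ = κ₁ε₀A₁/d = 26.8 × 8.85×10⁻¹² × 6.14×10⁻² / 4.24×10⁻⁴ = 3.43×10⁻⁸ F.
C₂ = κ₂ε₀A₂/d = 2.35 × 8.85×10⁻¹² × 5.08×10⁻² / 4.24×10⁻⁴ = 2.49×10⁻⁹ F.
C = C₁ + C₂ = 3.68×10⁻⁸ F.

36.8 nF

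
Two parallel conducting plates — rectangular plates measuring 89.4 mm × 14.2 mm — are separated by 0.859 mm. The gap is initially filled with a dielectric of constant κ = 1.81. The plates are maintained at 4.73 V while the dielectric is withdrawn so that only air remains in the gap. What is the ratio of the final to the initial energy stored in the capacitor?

Battery connected ⇒ V is held fixed.
C₂ = 0.552 C₁ and U = ½CV², so U₂/U₁ = C₂/C₁ = 0.552.

0.552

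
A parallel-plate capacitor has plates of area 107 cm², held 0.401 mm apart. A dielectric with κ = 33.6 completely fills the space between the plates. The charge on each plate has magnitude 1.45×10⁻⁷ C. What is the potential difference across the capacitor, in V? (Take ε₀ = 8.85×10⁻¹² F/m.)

V ≈ 18.3 V

A = 107 cm² = 1.07×10⁻² m².
C = κε₀A/d = 33.6 × 8.85×10⁻¹² × 1.07×10⁻² / 4.01×10⁻⁴ = 7.93×10⁻⁹ F.
V = Q/C = 1.45×10⁻⁷ / 7.93×10⁻⁹ = 18.3 V.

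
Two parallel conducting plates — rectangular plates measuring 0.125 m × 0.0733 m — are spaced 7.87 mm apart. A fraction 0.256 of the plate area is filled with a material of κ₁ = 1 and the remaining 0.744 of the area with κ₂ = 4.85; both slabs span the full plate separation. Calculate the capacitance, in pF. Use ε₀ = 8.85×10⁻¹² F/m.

A = 0.125 × 0.0733 m² = 9.16×10⁻³ m².
Side-by-side slabs ⇒ two capacitors in parallel, each spanning the full gap.
C₁ = κ₁ε₀A₁/d = 1.00 × 8.85×10⁻¹² × 2.35×10⁻³ / 7.87×10⁻³ = 2.64×10⁻¹² F.
C₂ = κ₂ε₀A₂/d = 4.85 × 8.85×10⁻¹² × 6.82×10⁻³ / 7.87×10⁻³ = 3.72×10⁻¹¹ F.
C = C₁ + C₂ = 3.98×10⁻¹¹ F.

39.8 pF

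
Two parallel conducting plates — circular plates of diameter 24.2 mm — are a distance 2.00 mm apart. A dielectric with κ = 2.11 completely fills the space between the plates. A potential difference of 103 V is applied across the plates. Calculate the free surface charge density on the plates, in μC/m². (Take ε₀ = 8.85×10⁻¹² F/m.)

A = π(24.2/2 mm)² = 4.60×10⁻⁴ m².
C = κε₀A/d = 2.11 × 8.85×10⁻¹² × 4.60×10⁻⁴ / 2.00×10⁻³ = 4.29×10⁻¹² F.
σ = Q/A = CV/A = 4.29×10⁻¹² × 103 / 4.60×10⁻⁴ = 9.62×10⁻⁷ C/m².

0.962 μC/m²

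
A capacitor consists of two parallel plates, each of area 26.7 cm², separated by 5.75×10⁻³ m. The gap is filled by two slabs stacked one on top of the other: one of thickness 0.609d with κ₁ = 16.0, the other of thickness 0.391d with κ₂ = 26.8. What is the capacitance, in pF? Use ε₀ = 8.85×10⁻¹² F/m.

A = 26.7 cm² = 2.67×10⁻³ m².
Stacked slabs ⇒ two capacitors in series, each with the full plate area.
C₁ = κ₁ε₀A/d₁ = 16.0 × 8.85×10⁻¹² × 2.67×10⁻³ / 3.50×10⁻³ = 1.08×10⁻¹⁰ F.
C₂ = κ₂ε₀A/d₂ = 26.8 × 8.85×10⁻¹² × 2.67×10⁻³ / 2.25×10⁻³ = 2.82×10⁻¹⁰ F.
C = (1/C₁ + 1/C₂)⁻¹ = 7.80×10⁻¹¹ F.

C ≈ 78.0 pF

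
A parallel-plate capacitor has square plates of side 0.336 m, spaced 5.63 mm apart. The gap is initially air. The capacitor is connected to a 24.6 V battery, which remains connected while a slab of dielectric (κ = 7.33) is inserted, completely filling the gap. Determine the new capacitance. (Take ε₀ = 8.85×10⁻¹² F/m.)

C ≈ 1.30 nF

A = (0.336 m)² = 0.113 m².
Initially C₁ = ε₀A/d = 8.85×10⁻¹² × 0.113 / 5.63×10⁻³ = 1.77×10⁻¹⁰ F.
C = κε₀A/d scales with κ, so C₂/C₁ = κ = 7.33.
C₂ = 7.33 × 1.77×10⁻¹⁰ = 1.30×10⁻⁹ F.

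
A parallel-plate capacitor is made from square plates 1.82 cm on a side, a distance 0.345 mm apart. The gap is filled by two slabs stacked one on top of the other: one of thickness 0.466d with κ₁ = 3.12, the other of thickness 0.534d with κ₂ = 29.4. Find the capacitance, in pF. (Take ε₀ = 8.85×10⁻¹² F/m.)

A = (1.82 cm)² = 3.31×10⁻⁴ m².
Stacked slabs ⇒ two capacitors in series, each with the full plate area.
C₁ = κ₁ε₀A/d₁ = 3.12 × 8.85×10⁻¹² × 3.31×10⁻⁴ / 1.61×10⁻⁴ = 5.69×10⁻¹¹ F.
C₂ = κ₂ε₀A/d₂ = 29.4 × 8.85×10⁻¹² × 3.31×10⁻⁴ / 1.84×10⁻⁴ = 4.68×10⁻¹⁰ F.
C = (1/C₁ + 1/C₂)⁻¹ = 5.07×10⁻¹¹ F.

50.7 pF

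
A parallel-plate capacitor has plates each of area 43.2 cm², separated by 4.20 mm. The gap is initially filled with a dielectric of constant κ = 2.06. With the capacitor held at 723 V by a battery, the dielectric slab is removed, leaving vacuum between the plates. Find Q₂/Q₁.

0.485

Battery connected ⇒ V is held fixed.
C₂ = 0.485 C₁ and Q = CV, so Q₂/Q₁ = C₂/C₁ = 0.485.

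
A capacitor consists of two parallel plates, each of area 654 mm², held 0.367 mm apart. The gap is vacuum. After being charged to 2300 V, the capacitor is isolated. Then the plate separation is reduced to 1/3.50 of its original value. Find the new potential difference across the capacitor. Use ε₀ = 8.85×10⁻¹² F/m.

A = 654 mm² = 6.54×10⁻⁴ m².
Initially C₁ = ε₀A/d = 8.85×10⁻¹² × 6.54×10⁻⁴ / 3.67×10⁻⁴ = 1.58×10⁻¹¹ F.
V₁ = 2.30×10³ V.
Isolated ⇒ Q is held fixed. C₂ = 3.50 C₁ and V = Q/C, so V₂/V₁ = C₁/C₂ = 0.286.
V₂ = 0.286 × 2.30×10³ = 6.57×10² V.

V ≈ 0.657 kV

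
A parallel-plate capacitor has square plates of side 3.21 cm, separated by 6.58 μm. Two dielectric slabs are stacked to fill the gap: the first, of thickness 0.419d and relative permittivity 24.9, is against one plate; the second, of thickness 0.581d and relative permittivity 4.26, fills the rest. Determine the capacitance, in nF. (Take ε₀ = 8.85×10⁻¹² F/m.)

A = (3.21 cm)² = 1.03×10⁻³ m².
Stacked slabs ⇒ two capacitors in series, each with the full plate area.
C₁ = κ₁ε₀A/d₁ = 24.9 × 8.85×10⁻¹² × 1.03×10⁻³ / 2.76×10⁻⁶ = 8.24×10⁻⁸ F.
C₂ = κ₂ε₀A/d₂ = 4.26 × 8.85×10⁻¹² × 1.03×10⁻³ / 3.82×10⁻⁶ = 1.02×10⁻⁸ F.
C = (1/C₁ + 1/C₂)⁻¹ = 9.05×10⁻⁹ F.

C ≈ 9.05 nF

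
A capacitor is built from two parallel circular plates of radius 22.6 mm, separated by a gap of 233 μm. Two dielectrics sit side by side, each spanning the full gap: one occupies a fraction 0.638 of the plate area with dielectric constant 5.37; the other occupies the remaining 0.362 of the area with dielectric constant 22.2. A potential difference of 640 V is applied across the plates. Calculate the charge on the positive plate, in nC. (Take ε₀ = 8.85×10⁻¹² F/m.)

A = π(22.6 mm)² = 1.60×10⁻³ m².
Side-by-side slabs ⇒ two capacitors in parallel, each spanning the full gap.
C₁ = κ₁ε₀A₁/d = 5.37 × 8.85×10⁻¹² × 1.02×10⁻³ / 2.33×10⁻⁴ = 2.09×10⁻¹⁰ F.
C₂ = κ₂ε₀A₂/d = 22.2 × 8.85×10⁻¹² × 5.81×10⁻⁴ / 2.33×10⁻⁴ = 4.90×10⁻¹⁰ F.
C = C₁ + C₂ = 6.99×10⁻¹⁰ F.
Q = CV = 6.99×10⁻¹⁰ × 640 = 4.47×10⁻⁷ C.

447 nC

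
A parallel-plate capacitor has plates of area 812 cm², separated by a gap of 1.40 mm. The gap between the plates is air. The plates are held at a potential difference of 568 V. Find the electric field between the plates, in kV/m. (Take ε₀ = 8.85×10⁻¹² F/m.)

E = V/d = 568 / 1.40×10⁻³ = 4.06×10⁵ V/m.

406 kV/m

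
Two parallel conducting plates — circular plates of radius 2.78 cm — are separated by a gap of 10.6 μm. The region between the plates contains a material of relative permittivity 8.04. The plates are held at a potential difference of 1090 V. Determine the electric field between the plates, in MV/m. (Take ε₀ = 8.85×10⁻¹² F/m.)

E = V/d = 1090 / 1.06×10⁻⁵ = 1.03×10⁸ V/m.

E ≈ 103 MV/m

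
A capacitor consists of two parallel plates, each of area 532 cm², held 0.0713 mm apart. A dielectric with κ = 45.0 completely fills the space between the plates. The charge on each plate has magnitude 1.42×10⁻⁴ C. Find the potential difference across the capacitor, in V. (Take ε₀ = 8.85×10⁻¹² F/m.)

478 V

A = 532 cm² = 5.32×10⁻² m².
C = κε₀A/d = 45.0 × 8.85×10⁻¹² × 5.32×10⁻² / 7.13×10⁻⁵ = 2.97×10⁻⁷ F.
V = Q/C = 1.42×10⁻⁴ / 2.97×10⁻⁷ = 4.78×10² V.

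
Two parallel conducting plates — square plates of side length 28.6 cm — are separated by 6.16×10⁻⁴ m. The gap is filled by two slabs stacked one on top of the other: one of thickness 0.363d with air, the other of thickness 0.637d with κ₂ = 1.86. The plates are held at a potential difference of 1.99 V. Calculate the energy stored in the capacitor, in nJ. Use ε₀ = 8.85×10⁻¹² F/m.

U ≈ 3.30 nJ

A = (28.6 cm)² = 8.18×10⁻² m².
Stacked slabs ⇒ two capacitors in series, each with the full plate area.
C₁ = κ₁ε₀A/d₁ = 1.00 × 8.85×10⁻¹² × 8.18×10⁻² / 2.24×10⁻⁴ = 3.24×10⁻⁹ F.
C₂ = κ₂ε₀A/d₂ = 1.86 × 8.85×10⁻¹² × 8.18×10⁻² / 3.92×10⁻⁴ = 3.43×10⁻⁹ F.
C = (1/C₁ + 1/C₂)⁻¹ = 1.67×10⁻⁹ F.
U = ½CV² = ½ × 1.67×10⁻⁹ × (1.99)² = 3.30×10⁻⁹ J.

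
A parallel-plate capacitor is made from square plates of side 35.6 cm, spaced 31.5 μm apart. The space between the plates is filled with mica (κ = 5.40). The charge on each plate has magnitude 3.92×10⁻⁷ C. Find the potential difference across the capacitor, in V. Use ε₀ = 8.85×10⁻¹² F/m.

A = (35.6 cm)² = 0.127 m².
C = κε₀A/d = 5.40 × 8.85×10⁻¹² × 0.127 / 3.15×10⁻⁵ = 1.92×10⁻⁷ F.
V = Q/C = 3.92×10⁻⁷ / 1.92×10⁻⁷ = 2.04 V.

2.04 V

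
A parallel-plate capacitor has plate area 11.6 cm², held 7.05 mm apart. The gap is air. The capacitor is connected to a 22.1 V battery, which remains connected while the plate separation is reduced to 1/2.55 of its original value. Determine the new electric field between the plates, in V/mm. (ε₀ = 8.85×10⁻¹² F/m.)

A = 11.6 cm² = 1.16×10⁻³ m².
Initially C₁ = ε₀A/d = 8.85×10⁻¹² × 1.16×10⁻³ / 7.05×10⁻³ = 1.46×10⁻¹² F.
E₁ = 3.13×10³ V/m.
Battery connected ⇒ V is held fixed. E = V/d, so E₂/E₁ = d₁/d₂ = 2.55.
E₂ = 2.55 × 3.13×10³ = 7.99×10³ V/m.

E ≈ 7.99 V/mm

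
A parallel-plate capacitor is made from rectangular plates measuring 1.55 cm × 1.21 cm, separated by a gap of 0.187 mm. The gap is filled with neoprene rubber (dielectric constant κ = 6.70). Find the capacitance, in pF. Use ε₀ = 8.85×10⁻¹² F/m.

59.5 pF

A = 1.55 × 1.21 cm² = 1.88×10⁻⁴ m².
C = κε₀A/d = 6.70 × 8.85×10⁻¹² × 1.88×10⁻⁴ / 1.87×10⁻⁴ = 5.95×10⁻¹¹ F.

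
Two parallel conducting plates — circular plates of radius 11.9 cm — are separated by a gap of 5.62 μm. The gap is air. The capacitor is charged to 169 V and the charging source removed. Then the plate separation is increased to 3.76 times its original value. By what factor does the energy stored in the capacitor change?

3.76

Isolated ⇒ Q is held fixed.
C₂ = 0.266 C₁ and U = Q²/(2C), so U₂/U₁ = C₁/C₂ = 3.76.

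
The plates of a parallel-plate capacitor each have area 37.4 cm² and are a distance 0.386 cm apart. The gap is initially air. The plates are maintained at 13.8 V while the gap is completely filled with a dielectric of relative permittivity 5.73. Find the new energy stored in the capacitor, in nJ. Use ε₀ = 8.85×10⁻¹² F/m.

4.68 nJ

A = 37.4 cm² = 3.74×10⁻³ m².
Initially C₁ = ε₀A/d = 8.85×10⁻¹² × 3.74×10⁻³ / 3.86×10⁻³ = 8.57×10⁻¹² F.
U₁ = 8.16×10⁻¹⁰ J.
Battery connected ⇒ V is held fixed. C₂ = 5.73 C₁ and U = ½CV², so U₂/U₁ = C₂/C₁ = 5.73.
U₂ = 5.73 × 8.16×10⁻¹⁰ = 4.68×10⁻⁹ J.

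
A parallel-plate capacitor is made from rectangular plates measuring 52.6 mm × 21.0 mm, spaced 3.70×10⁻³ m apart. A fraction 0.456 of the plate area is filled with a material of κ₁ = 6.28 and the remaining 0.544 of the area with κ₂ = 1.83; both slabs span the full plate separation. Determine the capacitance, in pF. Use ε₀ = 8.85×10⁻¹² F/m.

10.2 pF

A = 52.6 × 21.0 mm² = 1.10×10⁻³ m².
Side-by-side slabs ⇒ two capacitors in parallel, each spanning the full gap.
C₁ = κ₁ε₀A₁/d = 6.28 × 8.85×10⁻¹² × 5.04×10⁻⁴ / 3.70×10⁻³ = 7.57×10⁻¹² F.
C₂ = κ₂ε₀A₂/d = 1.83 × 8.85×10⁻¹² × 6.01×10⁻⁴ / 3.70×10⁻³ = 2.63×10⁻¹² F.
C = C₁ + C₂ = 1.02×10⁻¹¹ F.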